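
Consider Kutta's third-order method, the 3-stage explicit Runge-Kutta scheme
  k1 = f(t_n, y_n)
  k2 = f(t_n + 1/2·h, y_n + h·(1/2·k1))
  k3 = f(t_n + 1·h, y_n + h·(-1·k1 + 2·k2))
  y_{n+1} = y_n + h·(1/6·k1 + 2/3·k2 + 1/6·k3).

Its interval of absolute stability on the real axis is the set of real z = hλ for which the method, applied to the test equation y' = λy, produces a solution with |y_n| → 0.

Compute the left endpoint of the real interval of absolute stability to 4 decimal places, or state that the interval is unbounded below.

z* = -2.5127.

Set f=λy, z=hλ:
  order 3, 3-stage ⇒ R(z)=1+z+z^2/2+z^3/6
  (e.g. R(-1.58)=0.01081, |R|=0.01081)

Find x<0 with |R(x)|<1.
x=-1.58: |R|=0.0108
|R(-2.07)|=0.4058 |R(-1.69)|=0.0664 |R(-0.87)|=0.3987
Bisect:
  x_lo=-3.2370 |R|=2.6510  x_hi=-0.2585 |R|=0.7720
  mid=-1.74776 |R|=0.11023 →hi
  mid=-2.49239 |R|=0.96685 →hi
  mid=-2.86471 |R|=1.67967 →lo
  mid=-2.67855 |R|=1.29417 →lo
  mid=-2.58547 |R|=1.12364 →lo
  mid=-2.53893 |R|=1.04358 →lo
  mid=-2.51566 |R|=1.00480 →lo
  mid=-2.50403 |R|=0.98573 →hi
  mid=-2.50985 |R|=0.99524 →hi
  mid=-2.51275 |R|=1.00002 →lo
  ...
  [-2.51275,-2.51257] ⇒ x*=-2.5127
Stable set (-2.5127, 0).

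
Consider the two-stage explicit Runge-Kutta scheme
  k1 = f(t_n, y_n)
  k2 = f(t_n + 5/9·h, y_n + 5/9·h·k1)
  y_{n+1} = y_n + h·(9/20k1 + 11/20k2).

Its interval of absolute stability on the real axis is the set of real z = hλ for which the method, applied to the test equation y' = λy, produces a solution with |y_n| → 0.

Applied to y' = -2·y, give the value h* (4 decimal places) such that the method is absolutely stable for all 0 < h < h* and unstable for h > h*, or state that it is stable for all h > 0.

On y'=λy, z=hλ:
  k1=λy_n ⇒ h·k1=z·y_n;  k2=λ(1+5/9z)y_n ⇒ h·k2=z(1+5/9z)y_n
  y_{n+1}/y_n = 1 + 9/20z + 11/20z(1+5/9z) = 1 + z + 11/36z²
  ⇒ R(z) = 1 + z + 11/36z².

Solve |R(x)|<1 on ℝ⁻.
x=-1.54: |R|=0.1847
R=1: x+11/36x²=0 ⇒ x=−36/11=-3.2727; min R=1−1/(4·11/36)=0.1818>−1
Confirm numerically:
  x=-2.978: |R|=0.73181 <1
  x=-2.748: |R|=0.55940 <1
  x=-2.427: |R|=0.37282 <1
  x=-2.136: |R|=0.25810 <1
  x=-3.811: |R|=1.62680 >1
  x=-3.720: |R|=1.50840 >1
  x=-3.537: |R|=1.28561 >1
Interval (-3.2727, 0).

(-3.2727,0); λ=-2 ⇒ h* = (36/11)/2 = 1.6364.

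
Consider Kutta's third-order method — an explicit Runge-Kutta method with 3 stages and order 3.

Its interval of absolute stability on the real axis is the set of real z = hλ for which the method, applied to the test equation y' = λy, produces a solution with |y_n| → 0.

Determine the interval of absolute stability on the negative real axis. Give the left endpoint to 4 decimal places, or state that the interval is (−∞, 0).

z∈(-2.5127,0).

With y'=λy (z=hλ):
  order 3, 3-stage ⇒ R(z)=1+z+z^2/2+z^3/6
  (e.g. R(-1.28)=0.18967, |R|=0.18967)

Find x<0 with |R(x)|<1.
x=-1.28: |R|=0.1897
|R(-2.78)|=1.4966 |R(-2.58)|=1.1141 |R(-0.73)|=0.4716
Bisect:
  x_lo=-2.9209 |R|=1.8084  x_hi=-0.3941 |R|=0.6734
  mid=-1.65748 |R|=0.04278 →hi
  mid=-2.28919 |R|=0.66837 →hi
  mid=-2.60505 |R|=1.15834 →lo
  mid=-2.44712 |R|=0.89531 →hi
  mid=-2.52608 |R|=1.02206 →lo
  mid=-2.48660 |R|=0.95753 →hi
  mid=-2.50634 |R|=0.98950 →hi
  mid=-2.51621 |R|=1.00571 →lo
  mid=-2.51128 |R|=0.99759 →hi
  mid=-2.51374 |R|=1.00164 →lo
  ...
  [-2.51282,-2.51266] ⇒ x*=-2.5127
Stable set (-2.5127, 0).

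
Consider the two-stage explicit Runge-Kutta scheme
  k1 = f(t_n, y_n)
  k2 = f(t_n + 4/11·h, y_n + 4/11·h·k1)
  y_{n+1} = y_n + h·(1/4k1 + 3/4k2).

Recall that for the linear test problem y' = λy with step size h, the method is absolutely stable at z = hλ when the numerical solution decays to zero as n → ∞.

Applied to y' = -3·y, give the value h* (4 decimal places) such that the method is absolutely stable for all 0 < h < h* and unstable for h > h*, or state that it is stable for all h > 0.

With y'=λy (z=hλ):
  k1=λy_n ⇒ h·k1=z·y_n;  k2=λ(1+4/11z)y_n ⇒ h·k2=z(1+4/11z)y_n
  y_{n+1}/y_n = 1 + 1/4z + 3/4z(1+4/11z) = 1 + z + 3/11z²
  so R(z) = 1 + z + 3/11z².

Find x<0 with |R(x)|<1.
x=-0.65: |R|=0.4652
R=1: x+3/11x²=0 ⇒ x=−11/3=-3.6667; min R=1−1/(4·3/11)=0.0833>−1
Confirm numerically:
  x=-3.431: |R|=0.77948 <1
  x=-2.436: |R|=0.18239 <1
  x=-2.091: |R|=0.10144 <1
  x=-2.049: |R|=0.09602 <1
  x=-3.933: |R|=1.28568 >1
  x=-3.928: |R|=1.27996 >1
Stable set (-3.6667, 0).

(-3.6667,0); λ=-3 ⇒ h* = (11/3)/3 = 1.2222.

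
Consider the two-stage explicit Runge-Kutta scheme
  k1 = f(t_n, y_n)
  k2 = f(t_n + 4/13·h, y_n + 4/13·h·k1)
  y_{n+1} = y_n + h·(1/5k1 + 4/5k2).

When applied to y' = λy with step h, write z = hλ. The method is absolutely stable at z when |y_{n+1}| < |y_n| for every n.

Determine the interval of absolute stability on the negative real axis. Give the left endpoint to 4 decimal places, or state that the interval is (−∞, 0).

z∈(-4.0625,0).

With y'=λy (z=hλ):
  k1=λy_n ⇒ h·k1=z·y_n;  k2=λ(1+4/13z)y_n ⇒ h·k2=z(1+4/13z)y_n
  y_{n+1}/y_n = 1 + 1/5z + 4/5z(1+4/13z) = 1 + z + 16/65z²
  ⇒ R(z) = 1 + z + 16/65z².

Boundary: |R(x)|=1, x<0.
x=-1.55: |R|=0.0414
R=1: x+16/65x²=0 ⇒ x=−65/16=-4.0625; min R=1−1/(4·16/65)=-0.0156>−1
Confirm numerically:
  x=-3.109: |R|=0.27029 <1
  x=-2.982: |R|=0.20688 <1
  x=-2.325: |R|=0.00562 <1
  x=-4.309: |R|=1.26146 >1
  x=-4.213: |R|=1.15608 >1
Interval (-4.0625, 0).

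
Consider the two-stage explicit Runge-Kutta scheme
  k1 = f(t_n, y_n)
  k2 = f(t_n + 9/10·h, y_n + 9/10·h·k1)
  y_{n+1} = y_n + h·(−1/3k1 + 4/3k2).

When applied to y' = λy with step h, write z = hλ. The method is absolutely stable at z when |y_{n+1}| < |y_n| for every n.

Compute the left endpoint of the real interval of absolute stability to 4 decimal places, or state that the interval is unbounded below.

On y'=λy, z=hλ:
  k1=λy_n ⇒ h·k1=z·y_n;  k2=λ(1+9/10z)y_n ⇒ h·k2=z(1+9/10z)y_n
  y_{n+1}/y_n = 1 − 1/3z + 4/3z(1+9/10z) = 1 + z + 6/5z²
  ⇒ R(z) = 1 + z + 6/5z².

Need |R(x)|<1, x<0.
x=-1.6: |R|=2.4720
R=1: x+6/5x²=0 ⇒ x=−5/6=-0.8333; min R=1−1/(4·6/5)=0.7917>−1
Confirm numerically:
  x=-0.772: |R|=0.94318 <1
  x=-0.488: |R|=0.79777 <1
  x=-0.471: |R|=0.79521 <1
  x=-0.410: |R|=0.79172 <1
  x=-1.188: |R|=1.50561 >1
  x=-0.992: |R|=1.18888 >1
  x=-0.938: |R|=1.11781 >1
Interval (-0.8333, 0).

left endpoint -0.8333.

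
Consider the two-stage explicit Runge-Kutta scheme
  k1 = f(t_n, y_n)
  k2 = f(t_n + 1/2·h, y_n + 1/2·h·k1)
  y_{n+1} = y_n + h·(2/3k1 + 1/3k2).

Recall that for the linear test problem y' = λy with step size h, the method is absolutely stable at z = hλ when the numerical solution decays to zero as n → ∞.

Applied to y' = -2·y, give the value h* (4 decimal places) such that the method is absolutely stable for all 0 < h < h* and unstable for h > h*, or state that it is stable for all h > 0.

(-6.0000,0); λ=-2 ⇒ h* = (6)/2 = 3.0000.

Set f=λy, z=hλ:
  k1=λy_n ⇒ h·k1=z·y_n;  k2=λ(1+1/2z)y_n ⇒ h·k2=z(1+1/2z)y_n
  y_{n+1}/y_n = 1 + 2/3z + 1/3z(1+1/2z) = 1 + z + 1/6z²
  ⇒ R(z) = 1 + z + 1/6z².

Find x<0 with |R(x)|<1.
x=-1.03: |R|=0.1468
R=1: x+1/6x²=0 ⇒ x=−6=-6.0000; min R=1−1/(4·1/6)=-0.5000>−1
Confirm numerically:
  x=-4.334: |R|=0.20341 <1
  x=-3.042: |R|=0.49971 <1
  x=-3.026: |R|=0.49989 <1
  x=-6.547: |R|=1.59687 >1
  x=-6.357: |R|=1.37824 >1
  x=-6.268: |R|=1.27997 >1
Interval (-6.0000, 0).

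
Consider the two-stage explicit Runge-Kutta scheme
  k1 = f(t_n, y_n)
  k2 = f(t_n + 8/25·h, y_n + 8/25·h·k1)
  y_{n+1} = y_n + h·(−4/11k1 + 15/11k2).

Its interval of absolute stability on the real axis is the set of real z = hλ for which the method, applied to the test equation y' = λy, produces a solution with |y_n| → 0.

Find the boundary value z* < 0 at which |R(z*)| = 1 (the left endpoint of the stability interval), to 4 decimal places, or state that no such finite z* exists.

left endpoint -2.2917.

Test eqn y'=λy, z=hλ:
  k1=λy_n ⇒ h·k1=z·y_n;  k2=λ(1+8/25z)y_n ⇒ h·k2=z(1+8/25z)y_n
  y_{n+1}/y_n = 1 − 4/11z + 15/11z(1+8/25z) = 1 + z + 24/55z²
  R(z) = 1 + z + 24/55z².

Solve |R(x)|<1 on ℝ⁻.
x=-1.34: |R|=0.4435
R=1: x+24/55x²=0 ⇒ x=−55/24=-2.2917; min R=1−1/(4·24/55)=0.4271>−1
Confirm numerically:
  x=-1.749: |R|=0.58584 <1
  x=-1.570: |R|=0.50559 <1
  x=-1.148: |R|=0.42709 <1
  x=-2.621: |R|=1.37666 >1
  x=-2.498: |R|=1.22491 >1
Interval (-2.2917, 0).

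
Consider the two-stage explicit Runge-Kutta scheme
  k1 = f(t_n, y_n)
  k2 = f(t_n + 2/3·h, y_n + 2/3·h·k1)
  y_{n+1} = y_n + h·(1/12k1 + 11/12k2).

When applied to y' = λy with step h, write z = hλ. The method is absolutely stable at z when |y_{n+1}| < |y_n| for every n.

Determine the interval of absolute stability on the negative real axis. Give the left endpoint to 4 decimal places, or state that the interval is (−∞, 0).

z∈(-1.6364,0).

On y'=λy, z=hλ:
  k1=λy_n ⇒ h·k1=z·y_n;  k2=λ(1+2/3z)y_n ⇒ h·k2=z(1+2/3z)y_n
  y_{n+1}/y_n = 1 + 1/12z + 11/12z(1+2/3z) = 1 + z + 11/18z²
  R(z) = 1 + z + 11/18z².

Boundary: |R(x)|=1, x<0.
x=-0.57: |R|=0.6286
R=1: x+11/18x²=0 ⇒ x=−18/11=-1.6364; min R=1−1/(4·11/18)=0.5909>−1
Confirm numerically:
  x=-1.585: |R|=0.95025 <1
  x=-1.176: |R|=0.66915 <1
  x=-1.014: |R|=0.61434 <1
  x=-2.111: |R|=1.61231 >1
  x=-1.784: |R|=1.16096 >1
  x=-1.726: |R|=1.09455 >1
So |R|<1 on (-1.6364, 0).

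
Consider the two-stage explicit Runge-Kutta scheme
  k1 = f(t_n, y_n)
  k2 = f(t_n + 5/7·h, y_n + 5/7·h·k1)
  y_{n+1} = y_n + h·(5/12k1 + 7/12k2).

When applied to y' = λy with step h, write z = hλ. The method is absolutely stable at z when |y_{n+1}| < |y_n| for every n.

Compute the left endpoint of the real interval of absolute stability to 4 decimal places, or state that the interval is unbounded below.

z* = -2.4000.

On y'=λy, z=hλ:
  k1=λy_n ⇒ h·k1=z·y_n;  k2=λ(1+5/7z)y_n ⇒ h·k2=z(1+5/7z)y_n
  y_{n+1}/y_n = 1 + 5/12z + 7/12z(1+5/7z) = 1 + z + 5/12z²
  ⇒ R(z) = 1 + z + 5/12z².

Find x<0 with |R(x)|<1.
x=-0.81: |R|=0.4634
R=1: x+5/12x²=0 ⇒ x=−12/5=-2.4000; min R=1−1/(4·5/12)=0.4000>−1
Confirm numerically:
  x=-2.338: |R|=0.93960 <1
  x=-1.991: |R|=0.66070 <1
  x=-1.670: |R|=0.49204 <1
  x=-2.972: |R|=1.70833 >1
  x=-2.591: |R|=1.20620 >1
Stable set (-2.4000, 0).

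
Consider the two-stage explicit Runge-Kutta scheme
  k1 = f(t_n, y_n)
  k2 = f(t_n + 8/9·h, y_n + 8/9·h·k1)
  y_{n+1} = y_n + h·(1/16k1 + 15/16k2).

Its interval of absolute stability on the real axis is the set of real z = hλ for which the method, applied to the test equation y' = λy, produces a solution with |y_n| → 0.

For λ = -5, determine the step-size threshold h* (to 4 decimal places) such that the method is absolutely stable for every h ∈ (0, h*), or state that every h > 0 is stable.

(-1.2000,0); λ=-5 ⇒ h* = (6/5)/5 = 0.2400.

On y'=λy, z=hλ:
  k1=λy_n ⇒ h·k1=z·y_n;  k2=λ(1+8/9z)y_n ⇒ h·k2=z(1+8/9z)y_n
  y_{n+1}/y_n = 1 + 1/16z + 15/16z(1+8/9z) = 1 + z + 5/6z²
  ⇒ R(z) = 1 + z + 5/6z².

Need |R(x)|<1, x<0.
x=-1.42: |R|=1.2603
R=1: x+5/6x²=0 ⇒ x=−6/5=-1.2000; min R=1−1/(4·5/6)=0.7000>−1
Confirm numerically:
  x=-1.014: |R|=0.84283 <1
  x=-0.883: |R|=0.76674 <1
  x=-0.586: |R|=0.70016 <1
  x=-1.745: |R|=1.79252 >1
  x=-1.682: |R|=1.67560 >1
So |R|<1 on (-1.2000, 0).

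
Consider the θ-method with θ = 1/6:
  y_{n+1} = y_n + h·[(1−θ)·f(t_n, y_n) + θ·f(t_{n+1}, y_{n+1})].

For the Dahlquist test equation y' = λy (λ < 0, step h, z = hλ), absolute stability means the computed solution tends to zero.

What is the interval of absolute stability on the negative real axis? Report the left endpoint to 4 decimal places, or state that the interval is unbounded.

(-3.0000, 0).

Test eqn y'=λy, z=hλ:
  y_{n+1} = y_n + z·[5/6·y_n + 1/6·y_{n+1}] ⇒ (1 − 1/6z)y_{n+1} = (1 + 5/6z)y_n
  Hence R(z) = (1 + 5/6z)/(1 − 1/6z).

Find x<0 with |R(x)|<1.
x=-0.7: |R|=0.3731
R=−1: 1+5/6x = −1+1/6x ⇒ -2/3x=2 ⇒ x=2/(-2/3)=-3.0000
Confirm numerically:
  x=-2.483: |R|=0.75622 <1
  x=-1.688: |R|=0.31738 <1
  x=-1.643: |R|=0.28981 <1
  x=-3.580: |R|=1.24217 >1
  x=-3.246: |R|=1.10642 >1
Interval (-3.0000, 0).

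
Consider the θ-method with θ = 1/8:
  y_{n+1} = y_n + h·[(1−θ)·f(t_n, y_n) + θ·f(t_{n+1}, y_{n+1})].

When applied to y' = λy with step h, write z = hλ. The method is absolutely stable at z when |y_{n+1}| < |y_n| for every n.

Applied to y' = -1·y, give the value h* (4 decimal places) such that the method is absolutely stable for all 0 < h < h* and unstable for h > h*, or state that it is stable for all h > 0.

(-2.6667,0); λ=-1 ⇒ h* = (8/3)/1 = 2.6667.

Test eqn y'=λy, z=hλ:
  y_{n+1} = y_n + z·[7/8·y_n + 1/8·y_{n+1}] ⇒ (1 − 1/8z)y_{n+1} = (1 + 7/8z)y_n
  R(z) = (1 + 7/8z)/(1 − 1/8z).

Need |R(x)|<1, x<0.
x=-0.93: |R|=0.1669
R=−1: 1+7/8x = −1+1/8x ⇒ -3/4x=2 ⇒ x=2/(-3/4)=-2.6667
Confirm numerically:
  x=-2.476: |R|=0.89080 <1
  x=-1.880: |R|=0.52227 <1
  x=-1.866: |R|=0.51308 <1
  x=-1.267: |R|=0.09377 <1
  x=-3.182: |R|=1.27652 >1
  x=-2.838: |R|=1.09485 >1
Stable set (-2.6667, 0).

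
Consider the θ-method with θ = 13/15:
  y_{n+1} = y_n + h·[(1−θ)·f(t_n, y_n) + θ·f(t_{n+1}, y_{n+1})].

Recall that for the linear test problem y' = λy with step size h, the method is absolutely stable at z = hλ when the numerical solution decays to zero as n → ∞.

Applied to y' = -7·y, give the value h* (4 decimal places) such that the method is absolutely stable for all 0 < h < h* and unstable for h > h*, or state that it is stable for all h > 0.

(−∞, 0) — no finite endpoint. Any h>0 works for λ=-7.

Test eqn y'=λy, z=hλ:
  y_{n+1} = y_n + z·[2/15·y_n + 13/15·y_{n+1}] ⇒ (1 − 13/15z)y_{n+1} = (1 + 2/15z)y_n
  ⇒ R(z) = (1 + 2/15z)/(1 − 13/15z).

Need |R(x)|<1, x<0.
x=-1.07: |R|=0.4448
x=-2: |R|=0.2683
x=-10: |R|=0.0345
x=-100: |R|=0.1407
θ=13/15≥1/2 ⇒ |1+2/15x|<|1−13/15x| ∀x<0 ⇒ stable on all of ℝ⁻.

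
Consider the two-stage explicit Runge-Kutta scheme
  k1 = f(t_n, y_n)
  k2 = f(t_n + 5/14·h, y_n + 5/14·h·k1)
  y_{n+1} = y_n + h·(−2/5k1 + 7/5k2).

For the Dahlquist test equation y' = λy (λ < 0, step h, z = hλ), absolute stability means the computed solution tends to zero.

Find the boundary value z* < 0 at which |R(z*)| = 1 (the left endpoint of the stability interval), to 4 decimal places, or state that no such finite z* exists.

Set f=λy, z=hλ:
  k1=λy_n ⇒ h·k1=z·y_n;  k2=λ(1+5/14z)y_n ⇒ h·k2=z(1+5/14z)y_n
  y_{n+1}/y_n = 1 − 2/5z + 7/5z(1+5/14z) = 1 + z + 1/2z²
  so R(z) = 1 + z + 1/2z².

Boundary: |R(x)|=1, x<0.
x=-1.11: |R|=0.5060
R=1: x+1/2x²=0 ⇒ x=−2=-2.0000; min R=1−1/(4·1/2)=0.5000>−1
Confirm numerically:
  x=-1.899: |R|=0.90410 <1
  x=-1.271: |R|=0.53672 <1
  x=-1.067: |R|=0.50224 <1
  x=-2.447: |R|=1.54690 >1
  x=-2.335: |R|=1.39111 >1
  x=-2.295: |R|=1.33851 >1
Stable set (-2.0000, 0).

left endpoint -2.0000.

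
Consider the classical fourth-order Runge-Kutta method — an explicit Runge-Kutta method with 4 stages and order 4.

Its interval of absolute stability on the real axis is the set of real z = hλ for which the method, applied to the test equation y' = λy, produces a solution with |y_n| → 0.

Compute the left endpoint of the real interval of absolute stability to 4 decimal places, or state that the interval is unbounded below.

On y'=λy, z=hλ:
  order 4, 4-stage ⇒ R(z)=1+z+z^2/2+z^3/6+z^4/24
  (e.g. R(-0.94)=0.39590, |R|=0.39590)

Boundary: |R(x)|=1, x<0.
x=-0.94: |R|=0.3959
|R(-1.85)|=0.2940 |R(-1.42)|=0.2804 |R(-1.3)|=0.2978
Bisect:
  x_lo=-3.4701 |R|=2.6281  x_hi=-0.2216 |R|=0.8013
  mid=-1.84584 |R|=0.29324 →hi
  mid=-2.65797 |R|=0.82441 →hi
  mid=-3.06404 |R|=1.50829 →lo
  mid=-2.86101 |R|=1.12028 →lo
  mid=-2.75949 |R|=0.96179 →hi
  mid=-2.81025 |R|=1.03828 →lo
  mid=-2.78487 |R|=0.99936 →hi
  ...
  [-2.78546,-2.78527] ⇒ x*=-2.7853
Interval (-2.7853, 0).

z* = -2.7853.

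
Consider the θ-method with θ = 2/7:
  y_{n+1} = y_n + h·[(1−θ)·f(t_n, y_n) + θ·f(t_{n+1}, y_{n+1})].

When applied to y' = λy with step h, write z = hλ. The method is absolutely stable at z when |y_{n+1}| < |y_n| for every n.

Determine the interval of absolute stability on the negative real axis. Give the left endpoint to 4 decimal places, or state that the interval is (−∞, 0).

z∈(-4.6667,0).

On y'=λy, z=hλ:
  y_{n+1} = y_n + z·[5/7·y_n + 2/7·y_{n+1}] ⇒ (1 − 2/7z)y_{n+1} = (1 + 5/7z)y_n
  ⇒ R(z) = (1 + 5/7z)/(1 − 2/7z).

Solve |R(x)|<1 on ℝ⁻.
x=-0.78: |R|=0.3621
R=−1: 1+5/7x = −1+2/7x ⇒ -3/7x=2 ⇒ x=2/(-3/7)=-4.6667
Confirm numerically:
  x=-3.207: |R|=0.67355 <1
  x=-3.151: |R|=0.65817 <1
  x=-2.255: |R|=0.37142 <1
  x=-5.113: |R|=1.07773 >1
  x=-5.025: |R|=1.06305 >1
  x=-4.914: |R|=1.04409 >1
Interval (-4.6667, 0).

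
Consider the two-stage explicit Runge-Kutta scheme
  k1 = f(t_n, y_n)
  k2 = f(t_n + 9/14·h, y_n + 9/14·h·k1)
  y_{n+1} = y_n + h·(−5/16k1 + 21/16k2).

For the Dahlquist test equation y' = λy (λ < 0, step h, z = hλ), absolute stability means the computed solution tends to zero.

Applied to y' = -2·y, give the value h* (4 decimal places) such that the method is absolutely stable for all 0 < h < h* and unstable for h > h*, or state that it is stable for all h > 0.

(-1.1852,0); λ=-2 ⇒ h* = (32/27)/2 = 0.5926.

Set f=λy, z=hλ:
  k1=λy_n ⇒ h·k1=z·y_n;  k2=λ(1+9/14z)y_n ⇒ h·k2=z(1+9/14z)y_n
  y_{n+1}/y_n = 1 − 5/16z + 21/16z(1+9/14z) = 1 + z + 27/32z²
  R(z) = 1 + z + 27/32z².

Boundary: |R(x)|=1, x<0.
x=-0.57: |R|=0.7041
R=1: x+27/32x²=0 ⇒ x=−32/27=-1.1852; min R=1−1/(4·27/32)=0.7037>−1
Confirm numerically:
  x=-1.093: |R|=0.91499 <1
  x=-0.554: |R|=0.70496 <1
  x=-0.518: |R|=0.70840 <1
  x=-1.658: |R|=1.66144 >1
  x=-1.532: |R|=1.44830 >1
  x=-1.430: |R|=1.29538 >1
Stable set (-1.1852, 0).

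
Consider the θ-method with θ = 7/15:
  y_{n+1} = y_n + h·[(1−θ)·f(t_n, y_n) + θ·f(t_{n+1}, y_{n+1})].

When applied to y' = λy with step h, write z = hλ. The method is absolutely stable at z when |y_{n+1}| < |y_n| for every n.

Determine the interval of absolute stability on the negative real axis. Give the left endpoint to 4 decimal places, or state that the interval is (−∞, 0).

(-30.0000, 0).

Set f=λy, z=hλ:
  y_{n+1} = y_n + z·[8/15·y_n + 7/15·y_{n+1}] ⇒ (1 − 7/15z)y_{n+1} = (1 + 8/15z)y_n
  R(z) = (1 + 8/15z)/(1 − 7/15z).

Need |R(x)|<1, x<0.
x=-1.25: |R|=0.2105
R=−1: 1+8/15x = −1+7/15x ⇒ -1/15x=2 ⇒ x=2/(-1/15)=-30.0000
Confirm numerically:
  x=-26.360: |R|=0.98176 <1
  x=-22.380: |R|=0.95561 <1
  x=-16.502: |R|=0.89658 <1
  x=-15.046: |R|=0.87572 <1
  x=-30.322: |R|=1.00142 >1
  x=-30.229: |R|=1.00101 >1
  x=-30.158: |R|=1.00070 >1
Stable set (-30.0000, 0).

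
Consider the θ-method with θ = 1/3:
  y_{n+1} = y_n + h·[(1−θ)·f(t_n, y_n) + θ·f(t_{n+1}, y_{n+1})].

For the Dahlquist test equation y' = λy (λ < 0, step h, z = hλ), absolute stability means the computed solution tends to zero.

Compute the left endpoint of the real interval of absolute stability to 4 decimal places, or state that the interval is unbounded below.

On y'=λy, z=hλ:
  y_{n+1} = y_n + z·[2/3·y_n + 1/3·y_{n+1}] ⇒ (1 − 1/3z)y_{n+1} = (1 + 2/3z)y_n
  so R(z) = (1 + 2/3z)/(1 − 1/3z).

Need |R(x)|<1, x<0.
x=-0.7: |R|=0.4324
R=−1: 1+2/3x = −1+1/3x ⇒ -1/3x=2 ⇒ x=2/(-1/3)=-6.0000
Confirm numerically:
  x=-4.557: |R|=0.80905 <1
  x=-4.285: |R|=0.76458 <1
  x=-2.747: |R|=0.43397 <1
  x=-6.310: |R|=1.03330 >1
  x=-6.256: |R|=1.02766 >1
So |R|<1 on (-6.0000, 0).

left endpoint -6.0000.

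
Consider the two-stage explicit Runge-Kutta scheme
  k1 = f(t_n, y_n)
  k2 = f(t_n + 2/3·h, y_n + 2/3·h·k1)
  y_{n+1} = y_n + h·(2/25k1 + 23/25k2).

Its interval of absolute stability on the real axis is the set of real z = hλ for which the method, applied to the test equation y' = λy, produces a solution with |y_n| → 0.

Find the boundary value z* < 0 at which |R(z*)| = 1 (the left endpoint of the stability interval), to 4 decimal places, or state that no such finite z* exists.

On y'=λy, z=hλ:
  k1=λy_n ⇒ h·k1=z·y_n;  k2=λ(1+2/3z)y_n ⇒ h·k2=z(1+2/3z)y_n
  y_{n+1}/y_n = 1 + 2/25z + 23/25z(1+2/3z) = 1 + z + 46/75z²
  R(z) = 1 + z + 46/75z².

Find x<0 with |R(x)|<1.
x=-1.29: |R|=0.7306
R=1: x+46/75x²=0 ⇒ x=−75/46=-1.6304; min R=1−1/(4·46/75)=0.5924>−1
Confirm numerically:
  x=-1.562: |R|=0.93444 <1
  x=-1.357: |R|=0.77242 <1
  x=-1.205: |R|=0.68558 <1
  x=-1.920: |R|=1.34099 >1
  x=-1.887: |R|=1.29694 >1
  x=-1.863: |R|=1.26574 >1
Stable set (-1.6304, 0).

left endpoint -1.6304.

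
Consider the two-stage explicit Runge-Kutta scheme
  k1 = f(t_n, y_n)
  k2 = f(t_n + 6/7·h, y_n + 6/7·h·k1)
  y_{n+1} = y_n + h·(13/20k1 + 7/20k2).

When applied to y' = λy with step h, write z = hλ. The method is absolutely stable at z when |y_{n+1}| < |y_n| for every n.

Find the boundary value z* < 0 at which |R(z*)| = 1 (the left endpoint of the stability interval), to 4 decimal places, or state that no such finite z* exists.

With y'=λy (z=hλ):
  k1=λy_n ⇒ h·k1=z·y_n;  k2=λ(1+6/7z)y_n ⇒ h·k2=z(1+6/7z)y_n
  y_{n+1}/y_n = 1 + 13/20z + 7/20z(1+6/7z) = 1 + z + 3/10z²
  so R(z) = 1 + z + 3/10z².

Need |R(x)|<1, x<0.
x=-1.38: |R|=0.1913
R=1: x+3/10x²=0 ⇒ x=−10/3=-3.3333; min R=1−1/(4·3/10)=0.1667>−1
Confirm numerically:
  x=-2.967: |R|=0.67393 <1
  x=-2.603: |R|=0.42968 <1
  x=-1.965: |R|=0.19337 <1
  x=-1.884: |R|=0.18084 <1
  x=-3.688: |R|=1.39240 >1
  x=-3.392: |R|=1.05970 >1
So |R|<1 on (-3.3333, 0).

left endpoint -3.3333.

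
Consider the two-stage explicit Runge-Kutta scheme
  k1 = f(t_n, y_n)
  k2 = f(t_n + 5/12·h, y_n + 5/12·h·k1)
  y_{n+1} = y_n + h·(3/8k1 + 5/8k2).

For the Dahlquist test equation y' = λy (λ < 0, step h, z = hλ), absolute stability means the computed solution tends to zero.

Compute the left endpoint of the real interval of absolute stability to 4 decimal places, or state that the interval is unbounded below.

With y'=λy (z=hλ):
  k1=λy_n ⇒ h·k1=z·y_n;  k2=λ(1+5/12z)y_n ⇒ h·k2=z(1+5/12z)y_n
  y_{n+1}/y_n = 1 + 3/8z + 5/8z(1+5/12z) = 1 + z + 25/96z²
  R(z) = 1 + z + 25/96z².

Solve |R(x)|<1 on ℝ⁻.
x=-1.49: |R|=0.0882
R=1: x+25/96x²=0 ⇒ x=−96/25=-3.8400; min R=1−1/(4·25/96)=0.0400>−1
Confirm numerically:
  x=-3.364: |R|=0.58300 <1
  x=-3.223: |R|=0.48214 <1
  x=-3.217: |R|=0.47808 <1
  x=-3.099: |R|=0.40199 <1
  x=-4.142: |R|=1.32575 >1
  x=-4.134: |R|=1.31651 >1
Stable set (-3.8400, 0).

z* = -3.8400.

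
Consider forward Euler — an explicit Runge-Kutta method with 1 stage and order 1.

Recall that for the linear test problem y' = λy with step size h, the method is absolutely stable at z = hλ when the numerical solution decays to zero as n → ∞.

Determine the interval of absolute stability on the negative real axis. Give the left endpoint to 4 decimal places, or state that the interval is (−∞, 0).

With y'=λy (z=hλ):
  order 1, 1-stage ⇒ R(z)=1+z
  (e.g. R(-0.77)=0.23000, |R|=0.23000)

Solve |R(x)|<1 on ℝ⁻.
x=-0.77: |R|=0.2300
|R(-2.06)|=1.0600 |R(-1.58)|=0.5800 |R(-1.4)|=0.4000
Bisect:
  x_lo=-2.4115 |R|=1.4115  x_hi=-0.1308 |R|=0.8692
  mid=-1.27116 |R|=0.27116 →hi
  mid=-1.84134 |R|=0.84134 →hi
  mid=-2.12643 |R|=1.12643 →lo
  mid=-1.98389 |R|=0.98389 →hi
  mid=-2.05516 |R|=1.05516 →lo
  mid=-2.01952 |R|=1.01952 →lo
  mid=-2.00170 |R|=1.00170 →lo
  mid=-1.99279 |R|=0.99279 →hi
  mid=-1.99725 |R|=0.99725 →hi
  ...
  [-2.00003,-1.99989] ⇒ x*=-2.0000
Interval (-2.0000, 0).

(-2.0000, 0).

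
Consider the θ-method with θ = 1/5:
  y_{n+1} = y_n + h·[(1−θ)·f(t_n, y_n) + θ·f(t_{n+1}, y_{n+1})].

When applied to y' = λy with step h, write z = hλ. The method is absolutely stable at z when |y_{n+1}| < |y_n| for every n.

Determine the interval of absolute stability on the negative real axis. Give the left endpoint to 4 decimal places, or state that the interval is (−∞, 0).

(-3.3333, 0).

Set f=λy, z=hλ:
  y_{n+1} = y_n + z·[4/5·y_n + 1/5·y_{n+1}] ⇒ (1 − 1/5z)y_{n+1} = (1 + 4/5z)y_n
  ⇒ R(z) = (1 + 4/5z)/(1 − 1/5z).

Boundary: |R(x)|=1, x<0.
x=-0.98: |R|=0.1806
R=−1: 1+4/5x = −1+1/5x ⇒ -3/5x=2 ⇒ x=2/(-3/5)=-3.3333
Confirm numerically:
  x=-3.288: |R|=0.98359 <1
  x=-2.366: |R|=0.60603 <1
  x=-1.666: |R|=0.24962 <1
  x=-3.539: |R|=1.07226 >1
  x=-3.473: |R|=1.04945 >1
So |R|<1 on (-3.3333, 0).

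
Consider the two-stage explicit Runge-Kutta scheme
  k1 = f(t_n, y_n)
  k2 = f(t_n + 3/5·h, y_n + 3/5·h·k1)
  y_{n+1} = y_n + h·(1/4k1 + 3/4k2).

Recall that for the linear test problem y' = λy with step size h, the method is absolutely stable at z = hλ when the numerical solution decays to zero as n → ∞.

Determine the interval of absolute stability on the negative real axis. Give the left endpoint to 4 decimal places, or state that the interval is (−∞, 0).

z∈(-2.2222,0).

On y'=λy, z=hλ:
  k1=λy_n ⇒ h·k1=z·y_n;  k2=λ(1+3/5z)y_n ⇒ h·k2=z(1+3/5z)y_n
  y_{n+1}/y_n = 1 + 1/4z + 3/4z(1+3/5z) = 1 + z + 9/20z²
  R(z) = 1 + z + 9/20z².

Solve |R(x)|<1 on ℝ⁻.
x=-1.51: |R|=0.5160
R=1: x+9/20x²=0 ⇒ x=−20/9=-2.2222; min R=1−1/(4·9/20)=0.4444>−1
Confirm numerically:
  x=-1.605: |R|=0.55421 <1
  x=-1.566: |R|=0.53756 <1
  x=-0.956: |R|=0.45527 <1
  x=-2.785: |R|=1.70530 >1
  x=-2.459: |R|=1.26201 >1
Stable set (-2.2222, 0).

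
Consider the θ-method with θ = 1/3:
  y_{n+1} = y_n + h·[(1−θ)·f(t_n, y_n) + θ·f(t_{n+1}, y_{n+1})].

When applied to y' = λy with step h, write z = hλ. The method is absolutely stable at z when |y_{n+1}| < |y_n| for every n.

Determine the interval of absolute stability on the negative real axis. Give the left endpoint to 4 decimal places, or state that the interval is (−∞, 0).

(-6.0000, 0).

On y'=λy, z=hλ:
  y_{n+1} = y_n + z·[2/3·y_n + 1/3·y_{n+1}] ⇒ (1 − 1/3z)y_{n+1} = (1 + 2/3z)y_n
  R(z) = (1 + 2/3z)/(1 − 1/3z).

Find x<0 with |R(x)|<1.
x=-1.01: |R|=0.2444
R=−1: 1+2/3x = −1+1/3x ⇒ -1/3x=2 ⇒ x=2/(-1/3)=-6.0000
Confirm numerically:
  x=-4.454: |R|=0.79259 <1
  x=-3.718: |R|=0.66032 <1
  x=-2.593: |R|=0.39085 <1
  x=-2.460: |R|=0.35165 <1
  x=-6.418: |R|=1.04438 >1
  x=-6.088: |R|=1.00968 >1
So |R|<1 on (-6.0000, 0).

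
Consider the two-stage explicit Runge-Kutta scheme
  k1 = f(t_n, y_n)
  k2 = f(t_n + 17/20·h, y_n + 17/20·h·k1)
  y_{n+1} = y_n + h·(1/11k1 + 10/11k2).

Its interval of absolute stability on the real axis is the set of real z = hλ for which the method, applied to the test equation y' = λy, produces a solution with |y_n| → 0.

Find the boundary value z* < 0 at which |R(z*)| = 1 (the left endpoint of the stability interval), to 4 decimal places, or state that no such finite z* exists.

left endpoint -1.2941.

With y'=λy (z=hλ):
  k1=λy_n ⇒ h·k1=z·y_n;  k2=λ(1+17/20z)y_n ⇒ h·k2=z(1+17/20z)y_n
  y_{n+1}/y_n = 1 + 1/11z + 10/11z(1+17/20z) = 1 + z + 17/22z²
  R(z) = 1 + z + 17/22z².

Need |R(x)|<1, x<0.
x=-0.34: |R|=0.7493
R=1: x+17/22x²=0 ⇒ x=−22/17=-1.2941; min R=1−1/(4·17/22)=0.6765>−1
Confirm numerically:
  x=-1.110: |R|=0.84208 <1
  x=-0.673: |R|=0.67699 <1
  x=-0.521: |R|=0.68875 <1
  x=-1.707: |R|=1.54461 >1
  x=-1.456: |R|=1.18213 >1
Stable set (-1.2941, 0).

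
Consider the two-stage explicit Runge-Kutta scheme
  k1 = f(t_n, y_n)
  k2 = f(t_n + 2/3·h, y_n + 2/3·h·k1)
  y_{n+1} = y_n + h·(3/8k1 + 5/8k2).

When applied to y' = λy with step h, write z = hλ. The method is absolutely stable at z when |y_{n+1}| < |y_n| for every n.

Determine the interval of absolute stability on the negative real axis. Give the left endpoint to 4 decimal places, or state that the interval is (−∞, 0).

With y'=λy (z=hλ):
  k1=λy_n ⇒ h·k1=z·y_n;  k2=λ(1+2/3z)y_n ⇒ h·k2=z(1+2/3z)y_n
  y_{n+1}/y_n = 1 + 3/8z + 5/8z(1+2/3z) = 1 + z + 5/12z²
  R(z) = 1 + z + 5/12z².

Solve |R(x)|<1 on ℝ⁻.
x=-0.6: |R|=0.5500
R=1: x+5/12x²=0 ⇒ x=−12/5=-2.4000; min R=1−1/(4·5/12)=0.4000>−1
Confirm numerically:
  x=-2.022: |R|=0.68153 <1
  x=-1.204: |R|=0.40001 <1
  x=-1.002: |R|=0.41634 <1
  x=-2.565: |R|=1.17634 >1
  x=-2.524: |R|=1.13041 >1
So |R|<1 on (-2.4000, 0).

z∈(-2.4000,0).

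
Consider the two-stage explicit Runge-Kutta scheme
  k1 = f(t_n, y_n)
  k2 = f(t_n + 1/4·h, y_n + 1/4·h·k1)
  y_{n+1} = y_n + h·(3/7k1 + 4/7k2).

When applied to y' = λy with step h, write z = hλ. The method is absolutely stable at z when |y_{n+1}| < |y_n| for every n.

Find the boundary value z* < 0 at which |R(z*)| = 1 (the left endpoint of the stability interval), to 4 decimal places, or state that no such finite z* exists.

left endpoint -7.0000.

Test eqn y'=λy, z=hλ:
  k1=λy_n ⇒ h·k1=z·y_n;  k2=λ(1+1/4z)y_n ⇒ h·k2=z(1+1/4z)y_n
  y_{n+1}/y_n = 1 + 3/7z + 4/7z(1+1/4z) = 1 + z + 1/7z²
  ⇒ R(z) = 1 + z + 1/7z².

Find x<0 with |R(x)|<1.
x=-1.66: |R|=0.2663
R=1: x+1/7x²=0 ⇒ x=−7=-7.0000; min R=1−1/(4·1/7)=-0.7500>−1
Confirm numerically:
  x=-6.871: |R|=0.87338 <1
  x=-6.862: |R|=0.86472 <1
  x=-5.014: |R|=0.42254 <1
  x=-3.121: |R|=0.72948 <1
  x=-7.586: |R|=1.63506 >1
  x=-7.559: |R|=1.60364 >1
  x=-7.066: |R|=1.06662 >1
Stable set (-7.0000, 0).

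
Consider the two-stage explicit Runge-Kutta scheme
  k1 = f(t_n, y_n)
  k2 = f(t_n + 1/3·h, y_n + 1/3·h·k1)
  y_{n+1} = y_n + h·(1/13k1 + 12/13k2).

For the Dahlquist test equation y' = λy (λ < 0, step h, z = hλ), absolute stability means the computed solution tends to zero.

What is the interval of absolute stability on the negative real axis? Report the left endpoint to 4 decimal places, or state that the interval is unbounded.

On y'=λy, z=hλ:
  k1=λy_n ⇒ h·k1=z·y_n;  k2=λ(1+1/3z)y_n ⇒ h·k2=z(1+1/3z)y_n
  y_{n+1}/y_n = 1 + 1/13z + 12/13z(1+1/3z) = 1 + z + 4/13z²
  so R(z) = 1 + z + 4/13z².

Need |R(x)|<1, x<0.
x=-1.25: |R|=0.2308
R=1: x+4/13x²=0 ⇒ x=−13/4=-3.2500; min R=1−1/(4·4/13)=0.1875>−1
Confirm numerically:
  x=-2.569: |R|=0.46170 <1
  x=-2.561: |R|=0.45707 <1
  x=-2.208: |R|=0.29208 <1
  x=-3.716: |R|=1.53282 >1
  x=-3.298: |R|=1.04871 >1
Interval (-3.2500, 0).

z∈(-3.2500,0).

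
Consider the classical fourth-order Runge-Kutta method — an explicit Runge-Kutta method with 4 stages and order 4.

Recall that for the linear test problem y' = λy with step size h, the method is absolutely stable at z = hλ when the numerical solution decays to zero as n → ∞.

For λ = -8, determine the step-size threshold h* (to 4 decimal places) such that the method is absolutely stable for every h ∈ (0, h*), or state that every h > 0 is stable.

Test eqn y'=λy, z=hλ:
  order 4, 4-stage ⇒ R(z)=1+z+z^2/2+z^3/6+z^4/24
  (e.g. R(-0.5)=0.60677, |R|=0.60677)

Find x<0 with |R(x)|<1.
x=-0.5: |R|=0.6068
|R(-3.02)|=1.4155 |R(-1.94)|=0.3151 |R(-1.33)|=0.2927
Bisect:
  x_lo=-3.5979 |R|=3.0942  x_hi=-0.2061 |R|=0.8138
  mid=-1.90200 |R|=0.30531 →hi
  mid=-2.74995 |R|=0.94800 →hi
  mid=-3.17392 |R|=1.76244 →lo
  mid=-2.96193 |R|=1.30066 →lo
  mid=-2.85594 |R|=1.11184 →lo
  mid=-2.80294 |R|=1.02694 →lo
  mid=-2.77644 |R|=0.98674 →hi
  ...
  [-2.78535,-2.78514] ⇒ x*=-2.7853
Stable set (-2.7853, 0).

(-2.7853,0); λ=-8 ⇒ h* = 0.3482.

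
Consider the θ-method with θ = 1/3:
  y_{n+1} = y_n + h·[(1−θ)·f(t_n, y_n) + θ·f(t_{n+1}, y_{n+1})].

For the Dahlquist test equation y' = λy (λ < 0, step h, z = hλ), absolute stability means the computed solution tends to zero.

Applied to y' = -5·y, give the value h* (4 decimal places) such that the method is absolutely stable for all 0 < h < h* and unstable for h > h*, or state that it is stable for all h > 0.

(-6.0000,0); λ=-5 ⇒ h* = (6)/5 = 1.2000.

On y'=λy, z=hλ:
  y_{n+1} = y_n + z·[2/3·y_n + 1/3·y_{n+1}] ⇒ (1 − 1/3z)y_{n+1} = (1 + 2/3z)y_n
  so R(z) = (1 + 2/3z)/(1 − 1/3z).

Need |R(x)|<1, x<0.
x=-0.8: |R|=0.3684
R=−1: 1+2/3x = −1+1/3x ⇒ -1/3x=2 ⇒ x=2/(-1/3)=-6.0000
Confirm numerically:
  x=-5.937: |R|=0.99295 <1
  x=-5.786: |R|=0.97564 <1
  x=-3.437: |R|=0.60183 <1
  x=-6.406: |R|=1.04316 >1
  x=-6.370: |R|=1.03949 >1
Stable set (-6.0000, 0).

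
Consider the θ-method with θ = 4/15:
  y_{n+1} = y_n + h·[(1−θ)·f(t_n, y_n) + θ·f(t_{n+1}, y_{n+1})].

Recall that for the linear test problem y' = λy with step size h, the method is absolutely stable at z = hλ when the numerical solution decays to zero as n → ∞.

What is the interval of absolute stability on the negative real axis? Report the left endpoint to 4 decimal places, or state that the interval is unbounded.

On y'=λy, z=hλ:
  y_{n+1} = y_n + z·[11/15·y_n + 4/15·y_{n+1}] ⇒ (1 − 4/15z)y_{n+1} = (1 + 11/15z)y_n
  ⇒ R(z) = (1 + 11/15z)/(1 − 4/15z).

Boundary: |R(x)|=1, x<0.
x=-1.21: |R|=0.0852
R=−1: 1+11/15x = −1+4/15x ⇒ -7/15x=2 ⇒ x=2/(-7/15)=-4.2857
Confirm numerically:
  x=-2.778: |R|=0.59582 <1
  x=-2.006: |R|=0.30690 <1
  x=-1.789: |R|=0.21118 <1
  x=-4.810: |R|=1.10718 >1
  x=-4.593: |R|=1.06446 >1
  x=-4.442: |R|=1.03339 >1
So |R|<1 on (-4.2857, 0).

(-4.2857, 0).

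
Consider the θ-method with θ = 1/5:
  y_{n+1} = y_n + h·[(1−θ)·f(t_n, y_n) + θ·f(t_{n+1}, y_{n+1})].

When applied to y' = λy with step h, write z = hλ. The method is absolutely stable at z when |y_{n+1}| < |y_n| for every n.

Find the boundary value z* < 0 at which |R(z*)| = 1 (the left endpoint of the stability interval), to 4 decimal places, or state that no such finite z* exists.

On y'=λy, z=hλ:
  y_{n+1} = y_n + z·[4/5·y_n + 1/5·y_{n+1}] ⇒ (1 − 1/5z)y_{n+1} = (1 + 4/5z)y_n
  ⇒ R(z) = (1 + 4/5z)/(1 − 1/5z).

Boundary: |R(x)|=1, x<0.
x=-1.71: |R|=0.2742
R=−1: 1+4/5x = −1+1/5x ⇒ -3/5x=2 ⇒ x=2/(-3/5)=-3.3333
Confirm numerically:
  x=-3.126: |R|=0.92346 <1
  x=-2.861: |R|=0.81974 <1
  x=-2.456: |R|=0.64700 <1
  x=-1.439: |R|=0.11741 <1
  x=-3.650: |R|=1.10983 >1
  x=-3.546: |R|=1.07465 >1
  x=-3.489: |R|=1.05501 >1
So |R|<1 on (-3.3333, 0).

z* = -3.3333.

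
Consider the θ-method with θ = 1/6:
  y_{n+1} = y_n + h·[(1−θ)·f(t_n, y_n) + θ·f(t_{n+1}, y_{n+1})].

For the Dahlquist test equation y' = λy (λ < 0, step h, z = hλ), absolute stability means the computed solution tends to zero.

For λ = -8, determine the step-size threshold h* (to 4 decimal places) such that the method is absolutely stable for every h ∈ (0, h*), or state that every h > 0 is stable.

(-3.0000,0); λ=-8 ⇒ h* = (3)/8 = 0.3750.

Test eqn y'=λy, z=hλ:
  y_{n+1} = y_n + z·[5/6·y_n + 1/6·y_{n+1}] ⇒ (1 − 1/6z)y_{n+1} = (1 + 5/6z)y_n
  so R(z) = (1 + 5/6z)/(1 − 1/6z).

Solve |R(x)|<1 on ℝ⁻.
x=-1.43: |R|=0.1548
R=−1: 1+5/6x = −1+1/6x ⇒ -2/3x=2 ⇒ x=2/(-2/3)=-3.0000
Confirm numerically:
  x=-2.855: |R|=0.93450 <1
  x=-2.600: |R|=0.81395 <1
  x=-2.572: |R|=0.80028 <1
  x=-1.535: |R|=0.22230 <1
  x=-3.417: |R|=1.17713 >1
  x=-3.111: |R|=1.04873 >1
Interval (-3.0000, 0).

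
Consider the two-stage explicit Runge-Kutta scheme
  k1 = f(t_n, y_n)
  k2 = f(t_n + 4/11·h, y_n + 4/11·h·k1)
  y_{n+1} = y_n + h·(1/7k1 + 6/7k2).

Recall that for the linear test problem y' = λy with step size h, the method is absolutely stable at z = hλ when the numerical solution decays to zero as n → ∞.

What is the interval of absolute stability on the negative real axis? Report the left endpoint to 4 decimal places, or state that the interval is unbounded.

Test eqn y'=λy, z=hλ:
  k1=λy_n ⇒ h·k1=z·y_n;  k2=λ(1+4/11z)y_n ⇒ h·k2=z(1+4/11z)y_n
  y_{n+1}/y_n = 1 + 1/7z + 6/7z(1+4/11z) = 1 + z + 24/77z²
  so R(z) = 1 + z + 24/77z².

Find x<0 with |R(x)|<1.
x=-0.73: |R|=0.4361
R=1: x+24/77x²=0 ⇒ x=−77/24=-3.2083; min R=1−1/(4·24/77)=0.1979>−1
Confirm numerically:
  x=-2.417: |R|=0.40385 <1
  x=-2.381: |R|=0.38601 <1
  x=-1.843: |R|=0.21570 <1
  x=-3.608: |R|=1.44945 >1
  x=-3.452: |R|=1.26217 >1
So |R|<1 on (-3.2083, 0).

z∈(-3.2083,0).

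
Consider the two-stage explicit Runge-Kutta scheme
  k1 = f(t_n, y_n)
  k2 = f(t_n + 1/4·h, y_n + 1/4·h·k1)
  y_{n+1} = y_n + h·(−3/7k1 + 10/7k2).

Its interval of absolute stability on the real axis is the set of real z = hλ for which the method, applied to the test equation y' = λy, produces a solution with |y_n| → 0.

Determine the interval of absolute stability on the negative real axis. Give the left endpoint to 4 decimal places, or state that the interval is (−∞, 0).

z∈(-2.8000,0).

On y'=λy, z=hλ:
  k1=λy_n ⇒ h·k1=z·y_n;  k2=λ(1+1/4z)y_n ⇒ h·k2=z(1+1/4z)y_n
  y_{n+1}/y_n = 1 − 3/7z + 10/7z(1+1/4z) = 1 + z + 5/14z²
  ⇒ R(z) = 1 + z + 5/14z².

Boundary: |R(x)|=1, x<0.
x=-1.34: |R|=0.3013
R=1: x+5/14x²=0 ⇒ x=−14/5=-2.8000; min R=1−1/(4·5/14)=0.3000>−1
Confirm numerically:
  x=-2.649: |R|=0.85714 <1
  x=-2.273: |R|=0.57219 <1
  x=-2.272: |R|=0.57157 <1
  x=-3.086: |R|=1.31521 >1
  x=-3.034: |R|=1.25356 >1
  x=-2.910: |R|=1.11432 >1
So |R|<1 on (-2.8000, 0).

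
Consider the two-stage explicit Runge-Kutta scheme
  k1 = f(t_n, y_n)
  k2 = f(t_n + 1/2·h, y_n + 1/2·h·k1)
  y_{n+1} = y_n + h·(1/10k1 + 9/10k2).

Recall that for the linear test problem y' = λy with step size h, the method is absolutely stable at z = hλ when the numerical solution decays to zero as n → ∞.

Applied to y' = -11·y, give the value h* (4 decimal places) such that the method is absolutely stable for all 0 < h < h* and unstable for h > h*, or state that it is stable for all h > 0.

Set f=λy, z=hλ:
  k1=λy_n ⇒ h·k1=z·y_n;  k2=λ(1+1/2z)y_n ⇒ h·k2=z(1+1/2z)y_n
  y_{n+1}/y_n = 1 + 1/10z + 9/10z(1+1/2z) = 1 + z + 9/20z²
  so R(z) = 1 + z + 9/20z².

Find x<0 with |R(x)|<1.
x=-0.99: |R|=0.4510
R=1: x+9/20x²=0 ⇒ x=−20/9=-2.2222; min R=1−1/(4·9/20)=0.4444>−1
Confirm numerically:
  x=-1.973: |R|=0.77873 <1
  x=-1.382: |R|=0.47747 <1
  x=-1.337: |R|=0.46741 <1
  x=-2.579: |R|=1.41406 >1
  x=-2.545: |R|=1.36966 >1
  x=-2.532: |R|=1.35296 >1
So |R|<1 on (-2.2222, 0).

(-2.2222,0); λ=-11 ⇒ h* = (20/9)/11 = 0.2020.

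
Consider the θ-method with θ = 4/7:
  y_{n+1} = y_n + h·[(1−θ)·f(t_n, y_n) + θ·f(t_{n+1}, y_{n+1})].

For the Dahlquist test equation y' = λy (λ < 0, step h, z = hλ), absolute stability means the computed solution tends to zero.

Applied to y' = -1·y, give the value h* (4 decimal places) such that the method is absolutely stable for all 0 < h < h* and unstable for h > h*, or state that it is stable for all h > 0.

On y'=λy, z=hλ:
  y_{n+1} = y_n + z·[3/7·y_n + 4/7·y_{n+1}] ⇒ (1 − 4/7z)y_{n+1} = (1 + 3/7z)y_n
  so R(z) = (1 + 3/7z)/(1 − 4/7z).

Solve |R(x)|<1 on ℝ⁻.
x=-0.71: |R|=0.4949
x=-2: |R|=0.0667
x=-10: |R|=0.4894
x=-100: |R|=0.7199
θ=4/7≥1/2 ⇒ |1+3/7x|<|1−4/7x| ∀x<0 ⇒ stable on all of ℝ⁻.

interval (−∞, 0). Any h>0 works for λ=-1.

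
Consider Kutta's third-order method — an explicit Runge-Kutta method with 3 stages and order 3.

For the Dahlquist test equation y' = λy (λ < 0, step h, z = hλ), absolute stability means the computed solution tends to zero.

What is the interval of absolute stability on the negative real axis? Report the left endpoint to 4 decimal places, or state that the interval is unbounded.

(-2.5127, 0).

Set f=λy, z=hλ:
  order 3, 3-stage ⇒ R(z)=1+z+z^2/2+z^3/6
  (e.g. R(-0.75)=0.46094, |R|=0.46094)

Need |R(x)|<1, x<0.
x=-0.75: |R|=0.4609
|R(-2.03)|=0.3638 |R(-1.39)|=0.1284 |R(-0.99)|=0.3383
Bisect:
  x_lo=-3.1807 |R|=2.4854  x_hi=-0.3360 |R|=0.7141
  mid=-1.75836 |R|=0.11854 →hi
  mid=-2.46954 |R|=0.93036 →hi
  mid=-2.82513 |R|=1.59251 →lo
  mid=-2.64733 |R|=1.23540 →lo
  mid=-2.55844 |R|=1.07672 →lo
  mid=-2.51399 |R|=1.00205 →lo
  mid=-2.49176 |R|=0.96583 →hi
  mid=-2.50288 |R|=0.98385 →hi
  mid=-2.50843 |R|=0.99292 →hi
  ...
  [-2.51277,-2.51260] ⇒ x*=-2.5127
Interval (-2.5127, 0).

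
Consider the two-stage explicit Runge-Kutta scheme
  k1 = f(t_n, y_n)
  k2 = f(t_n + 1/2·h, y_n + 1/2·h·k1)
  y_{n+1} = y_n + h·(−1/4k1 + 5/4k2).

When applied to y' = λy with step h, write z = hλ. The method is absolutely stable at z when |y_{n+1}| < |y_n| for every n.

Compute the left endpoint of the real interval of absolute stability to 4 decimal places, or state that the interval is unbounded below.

With y'=λy (z=hλ):
  k1=λy_n ⇒ h·k1=z·y_n;  k2=λ(1+1/2z)y_n ⇒ h·k2=z(1+1/2z)y_n
  y_{n+1}/y_n = 1 − 1/4z + 5/4z(1+1/2z) = 1 + z + 5/8z²
  ⇒ R(z) = 1 + z + 5/8z².

Solve |R(x)|<1 on ℝ⁻.
x=-1.07: |R|=0.6456
R=1: x+5/8x²=0 ⇒ x=−8/5=-1.6000; min R=1−1/(4·5/8)=0.6000>−1
Confirm numerically:
  x=-1.315: |R|=0.76577 <1
  x=-1.143: |R|=0.67353 <1
  x=-0.883: |R|=0.60431 <1
  x=-1.997: |R|=1.49551 >1
  x=-1.948: |R|=1.42369 >1
  x=-1.632: |R|=1.03264 >1
Stable set (-1.6000, 0).

left endpoint -1.6000.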